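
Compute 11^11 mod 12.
11

Use repeated squaring. Binary(11) = 1011. Walk through the bits of the exponent 11 left-to-right: at each bit after the leading one, square the running value, then multiply by 11 if the bit is 1 (always reducing mod 12):
  bit 1 = 1 (leading): start with 11.
  bit 2 = 0: square 11^2 = 121 ≡ 1 (mod 12).
  bit 3 = 1: square 1^2 = 1; bit is 1, so multiply 1·11 = 11 (mod 12).
  bit 4 = 1: square 11^2 = 121 ≡ 1; bit is 1, so multiply 1·11 = 11 (mod 12).
Final value: 11^11 ≡ 11 (mod 12).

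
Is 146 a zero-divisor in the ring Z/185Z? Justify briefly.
gcd(146, 185) = 1, so 146 is a unit in Z/185Z (it has a multiplicative inverse). A unit cannot be a zero-divisor: if 146·b ≡ 0 then multiplying both sides by 146^(−1) gives b ≡ 0. So 146 is not a zero-divisor.

Final answer: NO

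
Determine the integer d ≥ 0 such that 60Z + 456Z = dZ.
In the PID Z, (a, b) is generated by gcd(a, b). Compute gcd(456, 60) with the extended Euclidean algorithm, tracking rows (r, s, t) with s·456 + t·60 = r:
  row A: (456, 1, 0)   [1·456 + 0·60 = 456]
  row B: (60, 0, 1)   [0·456 + 1·60 = 60]
  456 = 7·60 + 36   → row C = row A − 7·row B = (36, 1, −7)   [check: 1·456 − 7·60 = 36]
  60 = 1·36 + 24   → row D = row B − 1·row C = (24, −1, 8)   [check: −1·456 + 8·60 = 24]
  36 = 1·24 + 12   → row E = row C − 1·row D = (12, 2, −15)   [check: 2·456 − 15·60 = 12]
  24 = 2·12 + 0   → remainder 0, stop. gcd = 12 (last nonzero row E).
So gcd(60, 456) = 12, with Bézout identity 2·456 − 15·60 = 12. Containment (⊇): the Bézout identity exhibits 12 as an element of (60, 456), giving (12) ⊆ (60, 456). Containment (⊆): since 12 | 60 and 12 | 456 (60 = 12·5, 456 = 12·38), every Z-linear combination of 60 and 456 is divisible by 12, so (60, 456) ⊆ (12). Therefore (60, 456) = (12), d = 12.

Final answer: (60, 456) = (12); d = 12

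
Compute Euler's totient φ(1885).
φ(1885) = 1344

φ is multiplicative, with φ(p^e) = p^e − p^(e−1). Factorise 1885 = 5 · 13 · 29. Then
  φ(1885) = (5 − 1) · (13 − 1) · (29 − 1) = 4 · 12 · 28 = 1344.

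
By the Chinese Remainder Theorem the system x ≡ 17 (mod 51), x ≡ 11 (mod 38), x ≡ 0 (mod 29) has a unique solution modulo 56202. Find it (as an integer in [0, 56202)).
The moduli 51, 38, 29 are pairwise coprime, so by the CRT there is a unique solution mod 51·38·29 = 56202.
Solve by successive substitution. Start with x ≡ 17 (mod 51).
  Combine with x ≡ 11 (mod 38): write x = 17 + 51·t and require 17 + 51·t ≡ 11 (mod 38), i.e. 51·t ≡ 11 − 17 ≡ 32 (mod 38). Since 51^(−1) ≡ 3 (mod 38) (51 ≡ 13 (mod 38)), t ≡ 3·32 ≡ 20 (mod 38). So x ≡ 17 + 51·20 = 1037 (mod 1938).
  Combine with x ≡ 0 (mod 29): write x = 1037 + 1938·t and require 1037 + 1938·t ≡ 0 (mod 29), i.e. 1938·t ≡ 0 − 1037 ≡ 7 (mod 29). Since 1938^(−1) ≡ 23 (mod 29) (1938 ≡ 24 (mod 29)), t ≡ 23·7 ≡ 16 (mod 29). So x ≡ 1037 + 1938·16 = 32045 (mod 56202).
Unique solution in [0, 56202): x = 32045.

Final answer: x ≡ 32045 (mod 56202); the representative in [0, 56202) is 32045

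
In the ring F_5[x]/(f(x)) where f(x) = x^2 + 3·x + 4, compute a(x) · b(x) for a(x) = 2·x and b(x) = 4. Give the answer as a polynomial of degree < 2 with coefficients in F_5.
a · b ≡ 3·x (mod f(x))

Multiply as integer polynomials: a · b = 8·x. Reducing coefficients mod 5: a · b ≡ 3·x. This already has degree < 2, so no reduction by f is needed. Hence a · b ≡ 3·x in F_5[x]/(f).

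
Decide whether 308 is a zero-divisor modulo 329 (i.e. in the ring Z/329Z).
gcd(308, 329) = 7 > 1, so 308 is not a unit in Z/329Z. In Z/nZ every nonzero non-unit is a zero-divisor: explicitly, take b = 329/gcd = 47 ≠ 0 (mod 329); then 308·47 = 14476 = 44·329, i.e. 308·47 ≡ 0 (mod 329). So 308 is a zero-divisor.

Final answer: YES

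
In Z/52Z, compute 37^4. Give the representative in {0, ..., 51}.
29

Use repeated squaring. Binary(4) = 100. Walk through the bits of the exponent 4 left-to-right: at each bit after the leading one, square the running value, then multiply by 37 if the bit is 1 (always reducing mod 52):
  bit 1 = 1 (leading): start with 37.
  bit 2 = 0: square 37^2 = 1369 ≡ 17 (mod 52).
  bit 3 = 0: square 17^2 = 289 ≡ 29 (mod 52).
Final value: 37^4 ≡ 29 (mod 52).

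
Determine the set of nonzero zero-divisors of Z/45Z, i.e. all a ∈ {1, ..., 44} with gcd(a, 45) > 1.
An element a ∈ Z/45Z (with a ≠ 0) is a zero-divisor iff gcd(a, 45) > 1 (because a is a unit precisely when gcd(a, n) = 1, and in Z/nZ every nonzero, non-unit element is a zero-divisor). Scan a = 1, ..., 44 and keep those with gcd(a, 45) > 1:
  gcd(3, 45) = 3, gcd(5, 45) = 5, gcd(6, 45) = 3, gcd(9, 45) = 9, gcd(10, 45) = 5, gcd(12, 45) = 3, gcd(15, 45) = 15, gcd(18, 45) = 9, gcd(20, 45) = 5, gcd(21, 45) = 3, gcd(24, 45) = 3, gcd(25, 45) = 5, gcd(27, 45) = 9, gcd(30, 45) = 15, gcd(33, 45) = 3, gcd(35, 45) = 5, gcd(36, 45) = 9, gcd(39, 45) = 3, gcd(40, 45) = 5, gcd(42, 45) = 3.
All other a ∈ {1, ..., 44} have gcd(a, 45) = 1 and are units. So the nonzero zero-divisors are exactly the 20 values of a appearing in this scan.

Final answer: nonzero zero-divisors of Z/45Z = {3, 5, 6, 9, 10, 12, 15, 18, 20, 21, 24, 25, 27, 30, 33, 35, 36, 39, 40, 42}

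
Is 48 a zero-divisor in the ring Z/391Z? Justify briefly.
NO

gcd(48, 391) = 1, so 48 is a unit in Z/391Z (it has a multiplicative inverse). A unit cannot be a zero-divisor: if 48·b ≡ 0 then multiplying both sides by 48^(−1) gives b ≡ 0. So 48 is not a zero-divisor.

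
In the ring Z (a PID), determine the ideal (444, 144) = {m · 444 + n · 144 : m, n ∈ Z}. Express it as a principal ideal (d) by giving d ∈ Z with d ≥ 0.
In the PID Z, (a, b) is generated by gcd(a, b). Compute gcd(444, 144) with the extended Euclidean algorithm, tracking rows (r, s, t) with s·444 + t·144 = r:
  row A: (444, 1, 0)   [1·444 + 0·144 = 444]
  row B: (144, 0, 1)   [0·444 + 1·144 = 144]
  444 = 3·144 + 12   → row C = row A − 3·row B = (12, 1, −3)   [check: 1·444 − 3·144 = 12]
  144 = 12·12 + 0   → remainder 0, stop. gcd = 12 (last nonzero row C).
So gcd(444, 144) = 12, with Bézout identity 1·444 − 3·144 = 12. Containment (⊇): the Bézout identity exhibits 12 as an element of (444, 144), giving (12) ⊆ (444, 144). Containment (⊆): since 12 | 444 and 12 | 144 (444 = 12·37, 144 = 12·12), every Z-linear combination of 444 and 144 is divisible by 12, so (444, 144) ⊆ (12). Therefore (444, 144) = (12), d = 12.

Final answer: (444, 144) = (12); d = 12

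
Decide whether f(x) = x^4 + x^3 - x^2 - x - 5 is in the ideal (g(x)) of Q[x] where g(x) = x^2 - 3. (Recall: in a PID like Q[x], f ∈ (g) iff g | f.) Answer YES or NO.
In Q[x] the ideal (g) consists of all multiples of g, so f ∈ (g) iff g | f, i.e. iff the remainder of f on division by g is 0. Divide f by g (g is monic, so eliminate the leading term of the running remainder at each step):
  leading term x^4: subtract (x^2)·g(x) = x^4 - 3·x^2, leaving x^3 + 2·x^2 - x - 5
  leading term x^3: subtract (x)·g(x) = x^3 - 3·x, leaving 2·x^2 + 2·x - 5
  leading term 2·x^2: subtract (2)·g(x) = 2·x^2 - 6, leaving 2·x + 1
The remainder r(x) = 2·x + 1 ≠ 0 (and deg r < deg g), so g ∤ f, i.e. f ∉ (g).

Final answer: NO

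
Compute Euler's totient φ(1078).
φ is multiplicative, with φ(p^e) = p^e − p^(e−1). Factorise 1078 = 2 · 7^2 · 11. Then
  φ(1078) = (2 − 1) · (7^2 − 7^1) · (11 − 1) = 1 · 42 · 10 = 420.

Final answer: φ(1078) = 420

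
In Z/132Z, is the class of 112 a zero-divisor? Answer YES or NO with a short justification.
YES

gcd(112, 132) = 4 > 1, so 112 is not a unit in Z/132Z. In Z/nZ every nonzero non-unit is a zero-divisor: explicitly, take b = 132/gcd = 33 ≠ 0 (mod 132); then 112·33 = 3696 = 28·132, i.e. 112·33 ≡ 0 (mod 132). So 112 is a zero-divisor.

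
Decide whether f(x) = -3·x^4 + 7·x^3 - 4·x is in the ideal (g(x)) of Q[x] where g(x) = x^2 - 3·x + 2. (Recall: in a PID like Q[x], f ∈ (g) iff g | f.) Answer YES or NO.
YES

In Q[x] the ideal (g) consists of all multiples of g, so f ∈ (g) iff g | f, i.e. iff the remainder of f on division by g is 0. Divide f by g (g is monic, so eliminate the leading term of the running remainder at each step):
  leading term -3·x^4: subtract (-3·x^2)·g(x) = -3·x^4 + 9·x^3 - 6·x^2, leaving -2·x^3 + 6·x^2 - 4·x
  leading term -2·x^3: subtract (-2·x)·g(x) = -2·x^3 + 6·x^2 - 4·x, leaving 0
The remainder is 0, so f(x) = g(x) · h(x) with h(x) = -3·x^2 - 2·x. Hence g | f, i.e. f ∈ (g).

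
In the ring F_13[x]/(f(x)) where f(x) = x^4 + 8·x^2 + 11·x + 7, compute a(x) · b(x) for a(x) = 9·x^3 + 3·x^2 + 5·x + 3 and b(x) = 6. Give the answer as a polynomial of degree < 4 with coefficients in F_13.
a · b ≡ 2·x^3 + 5·x^2 + 4·x + 5 (mod f(x))

Multiply as integer polynomials: a · b = 54·x^3 + 18·x^2 + 30·x + 18. Reducing coefficients mod 13: a · b ≡ 2·x^3 + 5·x^2 + 4·x + 5. This already has degree < 4, so no reduction by f is needed. Hence a · b ≡ 2·x^3 + 5·x^2 + 4·x + 5 in F_13[x]/(f).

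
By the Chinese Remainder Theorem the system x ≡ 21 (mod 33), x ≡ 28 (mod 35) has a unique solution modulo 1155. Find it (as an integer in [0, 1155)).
x ≡ 483 (mod 1155); the representative in [0, 1155) is 483

The moduli 33, 35 are pairwise coprime, so by the CRT there is a unique solution mod 33·35 = 1155.
Solve by successive substitution. Start with x ≡ 21 (mod 33).
  Combine with x ≡ 28 (mod 35): write x = 21 + 33·t and require 21 + 33·t ≡ 28 (mod 35), i.e. 33·t ≡ 28 − 21 ≡ 7 (mod 35). Since 33^(−1) ≡ 17 (mod 35), t ≡ 17·7 ≡ 14 (mod 35). So x ≡ 21 + 33·14 = 483 (mod 1155).
Unique solution in [0, 1155): x = 483.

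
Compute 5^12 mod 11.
3

Use repeated squaring. Binary(12) = 1100. Walk through the bits of the exponent 12 left-to-right: at each bit after the leading one, square the running value, then multiply by 5 if the bit is 1 (always reducing mod 11):
  bit 1 = 1 (leading): start with 5.
  bit 2 = 1: square 5^2 = 25 ≡ 3; bit is 1, so multiply 3·5 = 15 ≡ 4 (mod 11).
  bit 3 = 0: square 4^2 = 16 ≡ 5 (mod 11).
  bit 4 = 0: square 5^2 = 25 ≡ 3 (mod 11).
Final value: 5^12 ≡ 3 (mod 11).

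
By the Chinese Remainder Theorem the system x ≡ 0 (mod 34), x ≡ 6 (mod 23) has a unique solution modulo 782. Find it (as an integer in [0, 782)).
x ≡ 374 (mod 782); the representative in [0, 782) is 374

The moduli 34, 23 are pairwise coprime, so by the CRT there is a unique solution mod 34·23 = 782.
Solve by successive substitution. Start with x ≡ 0 (mod 34).
  Combine with x ≡ 6 (mod 23): write x = 34·t and require 34·t ≡ 6 (mod 23). Since 34^(−1) ≡ 21 (mod 23) (34 ≡ 11 (mod 23)), t ≡ 21·6 ≡ 11 (mod 23). So x ≡ 34·11 = 374 (mod 782).
Unique solution in [0, 782): x = 374.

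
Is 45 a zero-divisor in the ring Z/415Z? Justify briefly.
gcd(45, 415) = 5 > 1, so 45 is not a unit in Z/415Z. In Z/nZ every nonzero non-unit is a zero-divisor: explicitly, take b = 415/gcd = 83 ≠ 0 (mod 415); then 45·83 = 3735 = 9·415, i.e. 45·83 ≡ 0 (mod 415). So 45 is a zero-divisor.

Final answer: YES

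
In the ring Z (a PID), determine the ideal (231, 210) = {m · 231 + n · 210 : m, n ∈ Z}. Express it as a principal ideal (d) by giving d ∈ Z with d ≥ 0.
In the PID Z, (a, b) is generated by gcd(a, b). Compute gcd(231, 210) with the extended Euclidean algorithm, tracking rows (r, s, t) with s·231 + t·210 = r:
  row A: (231, 1, 0)   [1·231 + 0·210 = 231]
  row B: (210, 0, 1)   [0·231 + 1·210 = 210]
  231 = 1·210 + 21   → row C = row A − 1·row B = (21, 1, −1)   [check: 1·231 − 1·210 = 21]
  210 = 10·21 + 0   → remainder 0, stop. gcd = 21 (last nonzero row C).
So gcd(231, 210) = 21, with Bézout identity 1·231 − 1·210 = 21. Containment (⊇): the Bézout identity exhibits 21 as an element of (231, 210), giving (21) ⊆ (231, 210). Containment (⊆): since 21 | 231 and 21 | 210 (231 = 21·11, 210 = 21·10), every Z-linear combination of 231 and 210 is divisible by 21, so (231, 210) ⊆ (21). Therefore (231, 210) = (21), d = 21.

Final answer: (231, 210) = (21); d = 21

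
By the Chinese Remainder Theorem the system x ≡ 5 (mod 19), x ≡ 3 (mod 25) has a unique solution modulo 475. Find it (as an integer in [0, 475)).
x ≡ 328 (mod 475); the representative in [0, 475) is 328

The moduli 19, 25 are pairwise coprime, so by the CRT there is a unique solution mod 19·25 = 475.
Solve by successive substitution. Start with x ≡ 5 (mod 19).
  Combine with x ≡ 3 (mod 25): write x = 5 + 19·t and require 5 + 19·t ≡ 3 (mod 25), i.e. 19·t ≡ 3 − 5 ≡ 23 (mod 25). Since 19^(−1) ≡ 4 (mod 25), t ≡ 4·23 ≡ 17 (mod 25). So x ≡ 5 + 19·17 = 328 (mod 475).
Unique solution in [0, 475): x = 328.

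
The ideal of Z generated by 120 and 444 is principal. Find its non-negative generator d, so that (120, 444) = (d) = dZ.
In the PID Z, (a, b) is generated by gcd(a, b). Compute gcd(444, 120) with the extended Euclidean algorithm, tracking rows (r, s, t) with s·444 + t·120 = r:
  row A: (444, 1, 0)   [1·444 + 0·120 = 444]
  row B: (120, 0, 1)   [0·444 + 1·120 = 120]
  444 = 3·120 + 84   → row C = row A − 3·row B = (84, 1, −3)   [check: 1·444 − 3·120 = 84]
  120 = 1·84 + 36   → row D = row B − 1·row C = (36, −1, 4)   [check: −1·444 + 4·120 = 36]
  84 = 2·36 + 12   → row E = row C − 2·row D = (12, 3, −11)   [check: 3·444 − 11·120 = 12]
  36 = 3·12 + 0   → remainder 0, stop. gcd = 12 (last nonzero row E).
So gcd(120, 444) = 12, with Bézout identity 3·444 − 11·120 = 12. Containment (⊇): the Bézout identity exhibits 12 as an element of (120, 444), giving (12) ⊆ (120, 444). Containment (⊆): since 12 | 120 and 12 | 444 (120 = 12·10, 444 = 12·37), every Z-linear combination of 120 and 444 is divisible by 12, so (120, 444) ⊆ (12). Therefore (120, 444) = (12), d = 12.

Final answer: (120, 444) = (12); d = 12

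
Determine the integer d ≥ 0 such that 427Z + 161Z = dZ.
In the PID Z, (a, b) is generated by gcd(a, b). Compute gcd(427, 161) with the extended Euclidean algorithm, tracking rows (r, s, t) with s·427 + t·161 = r:
  row A: (427, 1, 0)   [1·427 + 0·161 = 427]
  row B: (161, 0, 1)   [0·427 + 1·161 = 161]
  427 = 2·161 + 105   → row C = row A − 2·row B = (105, 1, −2)   [check: 1·427 − 2·161 = 105]
  161 = 1·105 + 56   → row D = row B − 1·row C = (56, −1, 3)   [check: −1·427 + 3·161 = 56]
  105 = 1·56 + 49   → row E = row C − 1·row D = (49, 2, −5)   [check: 2·427 − 5·161 = 49]
  56 = 1·49 + 7   → row F = row D − 1·row E = (7, −3, 8)   [check: −3·427 + 8·161 = 7]
  49 = 7·7 + 0   → remainder 0, stop. gcd = 7 (last nonzero row F).
So gcd(427, 161) = 7, with Bézout identity −3·427 + 8·161 = 7. Containment (⊇): the Bézout identity exhibits 7 as an element of (427, 161), giving (7) ⊆ (427, 161). Containment (⊆): since 7 | 427 and 7 | 161 (427 = 7·61, 161 = 7·23), every Z-linear combination of 427 and 161 is divisible by 7, so (427, 161) ⊆ (7). Therefore (427, 161) = (7), d = 7.

Final answer: (427, 161) = (7); d = 7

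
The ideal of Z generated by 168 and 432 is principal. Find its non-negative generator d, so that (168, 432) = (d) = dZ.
(168, 432) = (24); d = 24

In the PID Z, (a, b) is generated by gcd(a, b). Compute gcd(432, 168) with the extended Euclidean algorithm, tracking rows (r, s, t) with s·432 + t·168 = r:
  row A: (432, 1, 0)   [1·432 + 0·168 = 432]
  row B: (168, 0, 1)   [0·432 + 1·168 = 168]
  432 = 2·168 + 96   → row C = row A − 2·row B = (96, 1, −2)   [check: 1·432 − 2·168 = 96]
  168 = 1·96 + 72   → row D = row B − 1·row C = (72, −1, 3)   [check: −1·432 + 3·168 = 72]
  96 = 1·72 + 24   → row E = row C − 1·row D = (24, 2, −5)   [check: 2·432 − 5·168 = 24]
  72 = 3·24 + 0   → remainder 0, stop. gcd = 24 (last nonzero row E).
So gcd(168, 432) = 24, with Bézout identity 2·432 − 5·168 = 24. Containment (⊇): the Bézout identity exhibits 24 as an element of (168, 432), giving (24) ⊆ (168, 432). Containment (⊆): since 24 | 168 and 24 | 432 (168 = 24·7, 432 = 24·18), every Z-linear combination of 168 and 432 is divisible by 24, so (168, 432) ⊆ (24). Therefore (168, 432) = (24), d = 24.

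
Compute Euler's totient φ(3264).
φ(3264) = 1024

φ is multiplicative, with φ(p^e) = p^e − p^(e−1). Factorise 3264 = 2^6 · 3 · 17. Then
  φ(3264) = (2^6 − 2^5) · (3 − 1) · (17 − 1) = 32 · 2 · 16 = 1024.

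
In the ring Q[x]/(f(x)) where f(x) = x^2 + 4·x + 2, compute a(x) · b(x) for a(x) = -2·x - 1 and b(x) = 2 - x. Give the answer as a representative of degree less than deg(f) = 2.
a · b ≡ -11·x - 6 (mod f(x))

First multiply in Q[x] without reducing: a · b = 2·x^2 - 3·x - 2. Now divide by f(x) = x^2 + 4·x + 2, eliminating the leading term at each step:
  leading term 2·x^2: subtract (2)·f(x) = 2·x^2 + 8·x + 4, leaving -11·x - 6
The degree is now < 2, so this is the remainder. Hence a · b ≡ -11·x - 6 in Q[x]/(f).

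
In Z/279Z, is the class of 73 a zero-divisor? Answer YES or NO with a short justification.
NO

gcd(73, 279) = 1, so 73 is a unit in Z/279Z (it has a multiplicative inverse). A unit cannot be a zero-divisor: if 73·b ≡ 0 then multiplying both sides by 73^(−1) gives b ≡ 0. So 73 is not a zero-divisor.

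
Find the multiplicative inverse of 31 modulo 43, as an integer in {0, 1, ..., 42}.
Apply the extended Euclidean algorithm to (43, 31), tracking rows (r, s, t) with s·43 + t·31 = r. Each division r_prev = q·r_cur + r_new produces the new row as (previous row) − q·(current row):
  row A: (43, 1, 0)   [1·43 + 0·31 = 43]
  row B: (31, 0, 1)   [0·43 + 1·31 = 31]
  43 = 1·31 + 12   → row C = row A − 1·row B = (12, 1, −1)   [check: 1·43 − 1·31 = 12]
  31 = 2·12 + 7   → row D = row B − 2·row C = (7, −2, 3)   [check: −2·43 + 3·31 = 7]
  12 = 1·7 + 5   → row E = row C − 1·row D = (5, 3, −4)   [check: 3·43 − 4·31 = 5]
  7 = 1·5 + 2   → row F = row D − 1·row E = (2, −5, 7)   [check: −5·43 + 7·31 = 2]
  5 = 2·2 + 1   → row G = row E − 2·row F = (1, 13, −18)   [check: 13·43 − 18·31 = 1]
  2 = 2·1 + 0   → remainder 0, stop. gcd = 1 (last nonzero row G).
The gcd is 1, so 31 is invertible mod 43. The last nonzero row gives 13·43 − 18·31 = 1, so t = −18. So 31^(−1) ≡ −18 ≡ 25 (mod 43). Verify: 31 · 25 = 775 ≡ 1 (mod 43). ✓

Final answer: 31^(−1) ≡ 25 (mod 43)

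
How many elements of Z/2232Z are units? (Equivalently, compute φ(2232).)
Z/2232Z has φ(2232) = 720 units

An element a ∈ Z/2232Z is a unit iff gcd(a, 2232) = 1, so the number of units is φ(2232). φ is multiplicative, with φ(p^e) = p^e − p^(e−1). Factorise 2232 = 2^3 · 3^2 · 31. Then
  φ(2232) = (2^3 − 2^2) · (3^2 − 3^1) · (31 − 1) = 4 · 6 · 30 = 720.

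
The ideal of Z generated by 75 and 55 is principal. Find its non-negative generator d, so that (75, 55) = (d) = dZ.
In the PID Z, (a, b) is generated by gcd(a, b). Compute gcd(75, 55) with the extended Euclidean algorithm, tracking rows (r, s, t) with s·75 + t·55 = r:
  row A: (75, 1, 0)   [1·75 + 0·55 = 75]
  row B: (55, 0, 1)   [0·75 + 1·55 = 55]
  75 = 1·55 + 20   → row C = row A − 1·row B = (20, 1, −1)   [check: 1·75 − 1·55 = 20]
  55 = 2·20 + 15   → row D = row B − 2·row C = (15, −2, 3)   [check: −2·75 + 3·55 = 15]
  20 = 1·15 + 5   → row E = row C − 1·row D = (5, 3, −4)   [check: 3·75 − 4·55 = 5]
  15 = 3·5 + 0   → remainder 0, stop. gcd = 5 (last nonzero row E).
So gcd(75, 55) = 5, with Bézout identity 3·75 − 4·55 = 5. Containment (⊇): the Bézout identity exhibits 5 as an element of (75, 55), giving (5) ⊆ (75, 55). Containment (⊆): since 5 | 75 and 5 | 55 (75 = 5·15, 55 = 5·11), every Z-linear combination of 75 and 55 is divisible by 5, so (75, 55) ⊆ (5). Therefore (75, 55) = (5), d = 5.

Final answer: (75, 55) = (5); d = 5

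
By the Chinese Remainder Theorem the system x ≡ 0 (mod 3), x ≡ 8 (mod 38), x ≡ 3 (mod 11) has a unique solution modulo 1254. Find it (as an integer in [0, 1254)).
x ≡ 1224 (mod 1254); the representative in [0, 1254) is 1224

The moduli 3, 38, 11 are pairwise coprime, so by the CRT there is a unique solution mod 3·38·11 = 1254.
Solve by successive substitution. Start with x ≡ 0 (mod 3).
  Combine with x ≡ 8 (mod 38): write x = 3·t and require 3·t ≡ 8 (mod 38). Since 3^(−1) ≡ 13 (mod 38), t ≡ 13·8 ≡ 28 (mod 38). So x ≡ 3·28 = 84 (mod 114).
  Combine with x ≡ 3 (mod 11): write x = 84 + 114·t and require 84 + 114·t ≡ 3 (mod 11), i.e. 114·t ≡ 3 − 84 ≡ 7 (mod 11). Since 114^(−1) ≡ 3 (mod 11) (114 ≡ 4 (mod 11)), t ≡ 3·7 ≡ 10 (mod 11). So x ≡ 84 + 114·10 = 1224 (mod 1254).
Unique solution in [0, 1254): x = 1224.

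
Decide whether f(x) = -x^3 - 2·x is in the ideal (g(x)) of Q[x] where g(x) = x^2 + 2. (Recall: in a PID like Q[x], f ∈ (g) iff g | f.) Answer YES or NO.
In Q[x] the ideal (g) consists of all multiples of g, so f ∈ (g) iff g | f, i.e. iff the remainder of f on division by g is 0. Divide f by g (g is monic, so eliminate the leading term of the running remainder at each step):
  leading term -x^3: subtract (-x)·g(x) = -x^3 - 2·x, leaving 0
The remainder is 0, so f(x) = g(x) · h(x) with h(x) = -x. Hence g | f, i.e. f ∈ (g).

Final answer: YES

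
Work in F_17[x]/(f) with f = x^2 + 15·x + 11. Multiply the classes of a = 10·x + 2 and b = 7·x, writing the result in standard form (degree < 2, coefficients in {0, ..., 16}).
Multiply as integer polynomials: a · b = 70·x^2 + 14·x. Reducing coefficients mod 17: a · b ≡ 2·x^2 + 14·x. Now divide by f(x) = x^2 + 15·x + 11 in F_17[x], eliminating the leading term at each step:
  leading term 2·x^2: subtract (2)·f(x) = 2·x^2 + 13·x + 5, leaving x + 12 (coefficients mod 17)
The degree is now < 2, so this is the remainder. Hence a · b ≡ x + 12 in F_17[x]/(f).

Final answer: a · b ≡ x + 12 (mod f(x))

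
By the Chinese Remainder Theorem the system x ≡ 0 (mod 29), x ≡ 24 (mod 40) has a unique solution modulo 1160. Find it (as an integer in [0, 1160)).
The moduli 29, 40 are pairwise coprime, so by the CRT there is a unique solution mod 29·40 = 1160.
Solve by successive substitution. Start with x ≡ 0 (mod 29).
  Combine with x ≡ 24 (mod 40): write x = 29·t and require 29·t ≡ 24 (mod 40). Since 29^(−1) ≡ 29 (mod 40), t ≡ 29·24 ≡ 16 (mod 40). So x ≡ 29·16 = 464 (mod 1160).
Unique solution in [0, 1160): x = 464.

Final answer: x ≡ 464 (mod 1160); the representative in [0, 1160) is 464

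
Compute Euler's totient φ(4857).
φ(4857) = 3236

φ is multiplicative, with φ(p^e) = p^e − p^(e−1). Factorise 4857 = 3 · 1619. Then
  φ(4857) = (3 − 1) · (1619 − 1) = 2 · 1618 = 3236.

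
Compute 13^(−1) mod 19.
Apply the extended Euclidean algorithm to (19, 13), tracking rows (r, s, t) with s·19 + t·13 = r. Each division r_prev = q·r_cur + r_new produces the new row as (previous row) − q·(current row):
  row A: (19, 1, 0)   [1·19 + 0·13 = 19]
  row B: (13, 0, 1)   [0·19 + 1·13 = 13]
  19 = 1·13 + 6   → row C = row A − 1·row B = (6, 1, −1)   [check: 1·19 − 1·13 = 6]
  13 = 2·6 + 1   → row D = row B − 2·row C = (1, −2, 3)   [check: −2·19 + 3·13 = 1]
  6 = 6·1 + 0   → remainder 0, stop. gcd = 1 (last nonzero row D).
The gcd is 1, so 13 is invertible mod 19. The last nonzero row gives −2·19 + 3·13 = 1, so t = 3. So 13^(−1) ≡ 3 (mod 19). Verify: 13 · 3 = 39 ≡ 1 (mod 19). ✓

Final answer: 13^(−1) ≡ 3 (mod 19)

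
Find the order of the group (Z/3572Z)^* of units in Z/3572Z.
(Z/3572Z)^* consists of the classes a with gcd(a, 3572) = 1, so its order is φ(3572). φ is multiplicative, with φ(p^e) = p^e − p^(e−1). Factorise 3572 = 2^2 · 19 · 47. Then
  φ(3572) = (2^2 − 2^1) · (19 − 1) · (47 − 1) = 2 · 18 · 46 = 1656.
Thus |(Z/3572Z)^*| = 1656.

Final answer: |(Z/3572Z)^*| = 1656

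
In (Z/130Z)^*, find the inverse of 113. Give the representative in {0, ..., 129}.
Apply the extended Euclidean algorithm to (130, 113), tracking rows (r, s, t) with s·130 + t·113 = r. Each division r_prev = q·r_cur + r_new produces the new row as (previous row) − q·(current row):
  row A: (130, 1, 0)   [1·130 + 0·113 = 130]
  row B: (113, 0, 1)   [0·130 + 1·113 = 113]
  130 = 1·113 + 17   → row C = row A − 1·row B = (17, 1, −1)   [check: 1·130 − 1·113 = 17]
  113 = 6·17 + 11   → row D = row B − 6·row C = (11, −6, 7)   [check: −6·130 + 7·113 = 11]
  17 = 1·11 + 6   → row E = row C − 1·row D = (6, 7, −8)   [check: 7·130 − 8·113 = 6]
  11 = 1·6 + 5   → row F = row D − 1·row E = (5, −13, 15)   [check: −13·130 + 15·113 = 5]
  6 = 1·5 + 1   → row G = row E − 1·row F = (1, 20, −23)   [check: 20·130 − 23·113 = 1]
  5 = 5·1 + 0   → remainder 0, stop. gcd = 1 (last nonzero row G).
The gcd is 1, so 113 is invertible mod 130. The last nonzero row gives 20·130 − 23·113 = 1, so t = −23. So 113^(−1) ≡ −23 ≡ 107 (mod 130). Verify: 113 · 107 = 12091 ≡ 1 (mod 130). ✓

Final answer: 113^(−1) ≡ 107 (mod 130)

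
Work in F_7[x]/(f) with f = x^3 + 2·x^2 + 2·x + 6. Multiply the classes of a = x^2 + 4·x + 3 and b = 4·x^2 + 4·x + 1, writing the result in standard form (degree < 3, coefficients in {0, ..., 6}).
a · b ≡ 4·x^2 + 3·x + 1 (mod f(x))

Multiply as integer polynomials: a · b = 4·x^4 + 20·x^3 + 29·x^2 + 16·x + 3. Reducing coefficients mod 7: a · b ≡ 4·x^4 + 6·x^3 + x^2 + 2·x + 3. Now divide by f(x) = x^3 + 2·x^2 + 2·x + 6 in F_7[x], eliminating the leading term at each step:
  leading term 4·x^4: subtract (4·x)·f(x) = 4·x^4 + x^3 + x^2 + 3·x, leaving 5·x^3 + 6·x + 3 (coefficients mod 7)
  leading term 5·x^3: subtract (5)·f(x) = 5·x^3 + 3·x^2 + 3·x + 2, leaving 4·x^2 + 3·x + 1 (coefficients mod 7)
The degree is now < 3, so this is the remainder. Hence a · b ≡ 4·x^2 + 3·x + 1 in F_7[x]/(f).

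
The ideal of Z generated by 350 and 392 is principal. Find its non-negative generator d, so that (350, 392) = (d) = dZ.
(350, 392) = (14); d = 14

In the PID Z, (a, b) is generated by gcd(a, b). Compute gcd(392, 350) with the extended Euclidean algorithm, tracking rows (r, s, t) with s·392 + t·350 = r:
  row A: (392, 1, 0)   [1·392 + 0·350 = 392]
  row B: (350, 0, 1)   [0·392 + 1·350 = 350]
  392 = 1·350 + 42   → row C = row A − 1·row B = (42, 1, −1)   [check: 1·392 − 1·350 = 42]
  350 = 8·42 + 14   → row D = row B − 8·row C = (14, −8, 9)   [check: −8·392 + 9·350 = 14]
  42 = 3·14 + 0   → remainder 0, stop. gcd = 14 (last nonzero row D).
So gcd(350, 392) = 14, with Bézout identity −8·392 + 9·350 = 14. Containment (⊇): the Bézout identity exhibits 14 as an element of (350, 392), giving (14) ⊆ (350, 392). Containment (⊆): since 14 | 350 and 14 | 392 (350 = 14·25, 392 = 14·28), every Z-linear combination of 350 and 392 is divisible by 14, so (350, 392) ⊆ (14). Therefore (350, 392) = (14), d = 14.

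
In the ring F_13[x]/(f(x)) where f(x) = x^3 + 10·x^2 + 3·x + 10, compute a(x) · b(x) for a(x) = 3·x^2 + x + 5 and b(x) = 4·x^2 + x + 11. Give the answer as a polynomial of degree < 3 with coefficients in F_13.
Multiply as integer polynomials: a · b = 12·x^4 + 7·x^3 + 54·x^2 + 16·x + 55. Reducing coefficients mod 13: a · b ≡ 12·x^4 + 7·x^3 + 2·x^2 + 3·x + 3. Now divide by f(x) = x^3 + 10·x^2 + 3·x + 10 in F_13[x], eliminating the leading term at each step:
  leading term 12·x^4: subtract (12·x)·f(x) = 12·x^4 + 3·x^3 + 10·x^2 + 3·x, leaving 4·x^3 + 5·x^2 + 3 (coefficients mod 13)
  leading term 4·x^3: subtract (4)·f(x) = 4·x^3 + x^2 + 12·x + 1, leaving 4·x^2 + x + 2 (coefficients mod 13)
The degree is now < 3, so this is the remainder. Hence a · b ≡ 4·x^2 + x + 2 in F_13[x]/(f).

Final answer: a · b ≡ 4·x^2 + x + 2 (mod f(x))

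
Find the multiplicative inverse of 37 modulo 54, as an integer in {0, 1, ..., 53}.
37^(−1) ≡ 19 (mod 54)

Apply the extended Euclidean algorithm to (54, 37), tracking rows (r, s, t) with s·54 + t·37 = r. Each division r_prev = q·r_cur + r_new produces the new row as (previous row) − q·(current row):
  row A: (54, 1, 0)   [1·54 + 0·37 = 54]
  row B: (37, 0, 1)   [0·54 + 1·37 = 37]
  54 = 1·37 + 17   → row C = row A − 1·row B = (17, 1, −1)   [check: 1·54 − 1·37 = 17]
  37 = 2·17 + 3   → row D = row B − 2·row C = (3, −2, 3)   [check: −2·54 + 3·37 = 3]
  17 = 5·3 + 2   → row E = row C − 5·row D = (2, 11, −16)   [check: 11·54 − 16·37 = 2]
  3 = 1·2 + 1   → row F = row D − 1·row E = (1, −13, 19)   [check: −13·54 + 19·37 = 1]
  2 = 2·1 + 0   → remainder 0, stop. gcd = 1 (last nonzero row F).
The gcd is 1, so 37 is invertible mod 54. The last nonzero row gives −13·54 + 19·37 = 1, so t = 19. So 37^(−1) ≡ 19 (mod 54). Verify: 37 · 19 = 703 ≡ 1 (mod 54). ✓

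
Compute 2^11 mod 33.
2

Use repeated squaring. Binary(11) = 1011. Walk through the bits of the exponent 11 left-to-right: at each bit after the leading one, square the running value, then multiply by 2 if the bit is 1 (always reducing mod 33):
  bit 1 = 1 (leading): start with 2.
  bit 2 = 0: square 2^2 = 4 (mod 33).
  bit 3 = 1: square 4^2 = 16; bit is 1, so multiply 16·2 = 32 (mod 33).
  bit 4 = 1: square 32^2 = 1024 ≡ 1; bit is 1, so multiply 1·2 = 2 (mod 33).
Final value: 2^11 ≡ 2 (mod 33).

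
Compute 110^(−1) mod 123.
Apply the extended Euclidean algorithm to (123, 110), tracking rows (r, s, t) with s·123 + t·110 = r. Each division r_prev = q·r_cur + r_new produces the new row as (previous row) − q·(current row):
  row A: (123, 1, 0)   [1·123 + 0·110 = 123]
  row B: (110, 0, 1)   [0·123 + 1·110 = 110]
  123 = 1·110 + 13   → row C = row A − 1·row B = (13, 1, −1)   [check: 1·123 − 1·110 = 13]
  110 = 8·13 + 6   → row D = row B − 8·row C = (6, −8, 9)   [check: −8·123 + 9·110 = 6]
  13 = 2·6 + 1   → row E = row C − 2·row D = (1, 17, −19)   [check: 17·123 − 19·110 = 1]
  6 = 6·1 + 0   → remainder 0, stop. gcd = 1 (last nonzero row E).
The gcd is 1, so 110 is invertible mod 123. The last nonzero row gives 17·123 − 19·110 = 1, so t = −19. So 110^(−1) ≡ −19 ≡ 104 (mod 123). Verify: 110 · 104 = 11440 ≡ 1 (mod 123). ✓

Final answer: 110^(−1) ≡ 104 (mod 123)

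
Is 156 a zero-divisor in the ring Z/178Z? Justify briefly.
YES

gcd(156, 178) = 2 > 1, so 156 is not a unit in Z/178Z. In Z/nZ every nonzero non-unit is a zero-divisor: explicitly, take b = 178/gcd = 89 ≠ 0 (mod 178); then 156·89 = 13884 = 78·178, i.e. 156·89 ≡ 0 (mod 178). So 156 is a zero-divisor.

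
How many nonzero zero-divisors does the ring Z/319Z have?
In Z/319Z each nonzero element is either a unit (gcd with 319 is 1) or a zero-divisor (gcd > 1). The number of units is φ(319): factorise 319 = 11 · 29, so φ(319) = (11 − 1) · (29 − 1) = 10 · 28 = 280. The nonzero elements number 319 − 1 = 318. Hence the nonzero zero-divisors number 318 − 280 = 38.

Final answer: Z/319Z has 38 nonzero zero-divisors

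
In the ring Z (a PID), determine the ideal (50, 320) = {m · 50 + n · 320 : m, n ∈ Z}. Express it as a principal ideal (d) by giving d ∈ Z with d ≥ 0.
In the PID Z, (a, b) is generated by gcd(a, b). Compute gcd(320, 50) with the extended Euclidean algorithm, tracking rows (r, s, t) with s·320 + t·50 = r:
  row A: (320, 1, 0)   [1·320 + 0·50 = 320]
  row B: (50, 0, 1)   [0·320 + 1·50 = 50]
  320 = 6·50 + 20   → row C = row A − 6·row B = (20, 1, −6)   [check: 1·320 − 6·50 = 20]
  50 = 2·20 + 10   → row D = row B − 2·row C = (10, −2, 13)   [check: −2·320 + 13·50 = 10]
  20 = 2·10 + 0   → remainder 0, stop. gcd = 10 (last nonzero row D).
So gcd(50, 320) = 10, with Bézout identity −2·320 + 13·50 = 10. Containment (⊇): the Bézout identity exhibits 10 as an element of (50, 320), giving (10) ⊆ (50, 320). Containment (⊆): since 10 | 50 and 10 | 320 (50 = 10·5, 320 = 10·32), every Z-linear combination of 50 and 320 is divisible by 10, so (50, 320) ⊆ (10). Therefore (50, 320) = (10), d = 10.

Final answer: (50, 320) = (10); d = 10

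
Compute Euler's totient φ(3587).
φ(3587) = 3360

φ is multiplicative, with φ(p^e) = p^e − p^(e−1). Factorise 3587 = 17 · 211. Then
  φ(3587) = (17 − 1) · (211 − 1) = 16 · 210 = 3360.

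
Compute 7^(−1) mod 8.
Apply the extended Euclidean algorithm to (8, 7), tracking rows (r, s, t) with s·8 + t·7 = r. Each division r_prev = q·r_cur + r_new produces the new row as (previous row) − q·(current row):
  row A: (8, 1, 0)   [1·8 + 0·7 = 8]
  row B: (7, 0, 1)   [0·8 + 1·7 = 7]
  8 = 1·7 + 1   → row C = row A − 1·row B = (1, 1, −1)   [check: 1·8 − 1·7 = 1]
  7 = 7·1 + 0   → remainder 0, stop. gcd = 1 (last nonzero row C).
The gcd is 1, so 7 is invertible mod 8. The last nonzero row gives 1·8 − 1·7 = 1, so t = −1. So 7^(−1) ≡ −1 ≡ 7 (mod 8). Verify: 7 · 7 = 49 ≡ 1 (mod 8). ✓

Final answer: 7^(−1) ≡ 7 (mod 8)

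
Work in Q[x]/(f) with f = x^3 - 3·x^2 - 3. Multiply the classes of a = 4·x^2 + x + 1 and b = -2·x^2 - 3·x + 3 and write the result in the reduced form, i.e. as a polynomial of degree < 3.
First multiply in Q[x] without reducing: a · b = -8·x^4 - 14·x^3 + 7·x^2 + 3. Now divide by f(x) = x^3 - 3·x^2 - 3, eliminating the leading term at each step:
  leading term -8·x^4: subtract (-8·x)·f(x) = -8·x^4 + 24·x^3 + 24·x, leaving -38·x^3 + 7·x^2 - 24·x + 3
  leading term -38·x^3: subtract (-38)·f(x) = -38·x^3 + 114·x^2 + 114, leaving -107·x^2 - 24·x - 111
The degree is now < 3, so this is the remainder. Hence a · b ≡ -107·x^2 - 24·x - 111 in Q[x]/(f).

Final answer: a · b ≡ -107·x^2 - 24·x - 111 (mod f(x))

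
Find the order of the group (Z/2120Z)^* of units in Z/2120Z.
(Z/2120Z)^* consists of the classes a with gcd(a, 2120) = 1, so its order is φ(2120). φ is multiplicative, with φ(p^e) = p^e − p^(e−1). Factorise 2120 = 2^3 · 5 · 53. Then
  φ(2120) = (2^3 − 2^2) · (5 − 1) · (53 − 1) = 4 · 4 · 52 = 832.
Thus |(Z/2120Z)^*| = 832.

Final answer: |(Z/2120Z)^*| = 832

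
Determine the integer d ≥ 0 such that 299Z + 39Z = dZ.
In the PID Z, (a, b) is generated by gcd(a, b). Compute gcd(299, 39) with the extended Euclidean algorithm, tracking rows (r, s, t) with s·299 + t·39 = r:
  row A: (299, 1, 0)   [1·299 + 0·39 = 299]
  row B: (39, 0, 1)   [0·299 + 1·39 = 39]
  299 = 7·39 + 26   → row C = row A − 7·row B = (26, 1, −7)   [check: 1·299 − 7·39 = 26]
  39 = 1·26 + 13   → row D = row B − 1·row C = (13, −1, 8)   [check: −1·299 + 8·39 = 13]
  26 = 2·13 + 0   → remainder 0, stop. gcd = 13 (last nonzero row D).
So gcd(299, 39) = 13, with Bézout identity −1·299 + 8·39 = 13. Containment (⊇): the Bézout identity exhibits 13 as an element of (299, 39), giving (13) ⊆ (299, 39). Containment (⊆): since 13 | 299 and 13 | 39 (299 = 13·23, 39 = 13·3), every Z-linear combination of 299 and 39 is divisible by 13, so (299, 39) ⊆ (13). Therefore (299, 39) = (13), d = 13.

Final answer: (299, 39) = (13); d = 13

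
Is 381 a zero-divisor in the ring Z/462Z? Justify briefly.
gcd(381, 462) = 3 > 1, so 381 is not a unit in Z/462Z. In Z/nZ every nonzero non-unit is a zero-divisor: explicitly, take b = 462/gcd = 154 ≠ 0 (mod 462); then 381·154 = 58674 = 127·462, i.e. 381·154 ≡ 0 (mod 462). So 381 is a zero-divisor.

Final answer: YES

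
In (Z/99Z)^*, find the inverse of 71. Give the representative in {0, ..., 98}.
71^(−1) ≡ 53 (mod 99)

Apply the extended Euclidean algorithm to (99, 71), tracking rows (r, s, t) with s·99 + t·71 = r. Each division r_prev = q·r_cur + r_new produces the new row as (previous row) − q·(current row):
  row A: (99, 1, 0)   [1·99 + 0·71 = 99]
  row B: (71, 0, 1)   [0·99 + 1·71 = 71]
  99 = 1·71 + 28   → row C = row A − 1·row B = (28, 1, −1)   [check: 1·99 − 1·71 = 28]
  71 = 2·28 + 15   → row D = row B − 2·row C = (15, −2, 3)   [check: −2·99 + 3·71 = 15]
  28 = 1·15 + 13   → row E = row C − 1·row D = (13, 3, −4)   [check: 3·99 − 4·71 = 13]
  15 = 1·13 + 2   → row F = row D − 1·row E = (2, −5, 7)   [check: −5·99 + 7·71 = 2]
  13 = 6·2 + 1   → row G = row E − 6·row F = (1, 33, −46)   [check: 33·99 − 46·71 = 1]
  2 = 2·1 + 0   → remainder 0, stop. gcd = 1 (last nonzero row G).
The gcd is 1, so 71 is invertible mod 99. The last nonzero row gives 33·99 − 46·71 = 1, so t = −46. So 71^(−1) ≡ −46 ≡ 53 (mod 99). Verify: 71 · 53 = 3763 ≡ 1 (mod 99). ✓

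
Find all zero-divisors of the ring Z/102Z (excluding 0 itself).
An element a ∈ Z/102Z (with a ≠ 0) is a zero-divisor iff gcd(a, 102) > 1 (because a is a unit precisely when gcd(a, n) = 1, and in Z/nZ every nonzero, non-unit element is a zero-divisor). Scan a = 1, ..., 101 and keep those with gcd(a, 102) > 1:
  gcd(2, 102) = 2, gcd(3, 102) = 3, gcd(4, 102) = 2, gcd(6, 102) = 6, gcd(8, 102) = 2, gcd(9, 102) = 3, gcd(10, 102) = 2, gcd(12, 102) = 6, gcd(14, 102) = 2, gcd(15, 102) = 3, gcd(16, 102) = 2, gcd(17, 102) = 17, gcd(18, 102) = 6, gcd(20, 102) = 2, gcd(21, 102) = 3, gcd(22, 102) = 2, gcd(24, 102) = 6, gcd(26, 102) = 2, gcd(27, 102) = 3, gcd(28, 102) = 2, gcd(30, 102) = 6, gcd(32, 102) = 2, gcd(33, 102) = 3, gcd(34, 102) = 34, gcd(36, 102) = 6, gcd(38, 102) = 2, gcd(39, 102) = 3, gcd(40, 102) = 2, gcd(42, 102) = 6, gcd(44, 102) = 2, gcd(45, 102) = 3, gcd(46, 102) = 2, gcd(48, 102) = 6, gcd(50, 102) = 2, gcd(51, 102) = 51, gcd(52, 102) = 2, gcd(54, 102) = 6, gcd(56, 102) = 2, gcd(57, 102) = 3, gcd(58, 102) = 2, gcd(60, 102) = 6, gcd(62, 102) = 2, gcd(63, 102) = 3, gcd(64, 102) = 2, gcd(66, 102) = 6, gcd(68, 102) = 34, gcd(69, 102) = 3, gcd(70, 102) = 2, gcd(72, 102) = 6, gcd(74, 102) = 2, gcd(75, 102) = 3, gcd(76, 102) = 2, gcd(78, 102) = 6, gcd(80, 102) = 2, gcd(81, 102) = 3, gcd(82, 102) = 2, gcd(84, 102) = 6, gcd(85, 102) = 17, gcd(86, 102) = 2, gcd(87, 102) = 3, gcd(88, 102) = 2, gcd(90, 102) = 6, gcd(92, 102) = 2, gcd(93, 102) = 3, gcd(94, 102) = 2, gcd(96, 102) = 6, gcd(98, 102) = 2, gcd(99, 102) = 3, gcd(100, 102) = 2.
All other a ∈ {1, ..., 101} have gcd(a, 102) = 1 and are units. So the nonzero zero-divisors are exactly the 69 values of a appearing in this scan.

Final answer: nonzero zero-divisors of Z/102Z = {2, 3, 4, 6, 8, 9, 10, 12, 14, 15, 16, 17, 18, 20, 21, 22, 24, 26, 27, 28, 30, 32, 33, 34, 36, 38, 39, 40, 42, 44, 45, 46, 48, 50, 51, 52, 54, 56, 57, 58, 60, 62, 63, 64, 66, 68, 69, 70, 72, 74, 75, 76, 78, 80, 81, 82, 84, 85, 86, 87, 88, 90, 92, 93, 94, 96, 98, 99, 100}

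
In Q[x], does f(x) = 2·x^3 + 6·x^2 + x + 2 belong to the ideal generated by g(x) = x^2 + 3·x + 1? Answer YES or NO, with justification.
In Q[x] the ideal (g) consists of all multiples of g, so f ∈ (g) iff g | f, i.e. iff the remainder of f on division by g is 0. Divide f by g (g is monic, so eliminate the leading term of the running remainder at each step):
  leading term 2·x^3: subtract (2·x)·g(x) = 2·x^3 + 6·x^2 + 2·x, leaving 2 - x
The remainder r(x) = 2 - x ≠ 0 (and deg r < deg g), so g ∤ f, i.e. f ∉ (g).

Final answer: NO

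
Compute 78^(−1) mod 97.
Apply the extended Euclidean algorithm to (97, 78), tracking rows (r, s, t) with s·97 + t·78 = r. Each division r_prev = q·r_cur + r_new produces the new row as (previous row) − q·(current row):
  row A: (97, 1, 0)   [1·97 + 0·78 = 97]
  row B: (78, 0, 1)   [0·97 + 1·78 = 78]
  97 = 1·78 + 19   → row C = row A − 1·row B = (19, 1, −1)   [check: 1·97 − 1·78 = 19]
  78 = 4·19 + 2   → row D = row B − 4·row C = (2, −4, 5)   [check: −4·97 + 5·78 = 2]
  19 = 9·2 + 1   → row E = row C − 9·row D = (1, 37, −46)   [check: 37·97 − 46·78 = 1]
  2 = 2·1 + 0   → remainder 0, stop. gcd = 1 (last nonzero row E).
The gcd is 1, so 78 is invertible mod 97. The last nonzero row gives 37·97 − 46·78 = 1, so t = −46. So 78^(−1) ≡ −46 ≡ 51 (mod 97). Verify: 78 · 51 = 3978 ≡ 1 (mod 97). ✓

Final answer: 78^(−1) ≡ 51 (mod 97)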